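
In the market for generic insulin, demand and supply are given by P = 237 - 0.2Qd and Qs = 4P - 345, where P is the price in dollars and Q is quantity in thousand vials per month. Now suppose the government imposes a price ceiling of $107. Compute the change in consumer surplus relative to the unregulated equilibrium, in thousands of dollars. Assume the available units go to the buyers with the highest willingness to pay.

Rearranging demand gives Qd = 1185 - 5P. Setting quantity demanded equal to quantity supplied, 1185 - 5P = 4P - 345, gives P* = 170 and Q* = 335.
The ceiling of 107 is below the equilibrium price 170, so it binds.
At P = 107: Qd = 1185 - 5·107 = 650 and Qs = 4·107 - 345 = 83.
Consumer surplus without the control is ½ · (237 - 170) · 335 = 11222.5.
With the ceiling, 83 units are sold at 107 (assume they go to the highest-value buyers). The demand price at Q = 83 is 220.4, so CS = ½ · [(237 - 107) + (220.4 - 107)] · 83 = 10101.1.
Change in consumer surplus = 10101.1 - 11222.5 = -1121.4.

-1121.4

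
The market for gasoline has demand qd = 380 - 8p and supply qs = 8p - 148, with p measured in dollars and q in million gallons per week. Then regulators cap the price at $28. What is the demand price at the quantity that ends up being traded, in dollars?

38

Without the control the market clears where 380 - 8p = 8p - 148, i.e. p* = 33 and q* = 116.
Since 28 < 33, the ceiling is binding.
At p = 28: qd = 380 - 8·28 = 156 and qs = 8·28 - 148 = 76.
Only 76 units reach the market. On the demand curve, the marginal buyer's willingness to pay at q = 76 is (380 - 76)/8 = 38.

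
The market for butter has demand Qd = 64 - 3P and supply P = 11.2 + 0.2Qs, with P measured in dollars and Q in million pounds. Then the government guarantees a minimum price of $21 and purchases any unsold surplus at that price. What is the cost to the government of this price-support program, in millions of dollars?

Rearranging supply gives Qs = 5P - 56. Equilibrium: 64 - 3P = 5P - 56, so 120 = 8P and P* = 15, Q* = 19.
Because the floor (21) lies above the market-clearing price, it is binding.
At P = 21: Qd = 64 - 3·21 = 1 and Qs = 5·21 - 56 = 49.
Surplus = Qs - Qd = 48.
Government expenditure = surplus × support price = 48 × 21 = 1008.

1008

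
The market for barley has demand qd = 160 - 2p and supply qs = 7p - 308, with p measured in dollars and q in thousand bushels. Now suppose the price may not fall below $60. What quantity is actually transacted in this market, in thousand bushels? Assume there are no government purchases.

Without the control the market clears where 160 - 2p = 7p - 308, i.e. p* = 52 and q* = 56.
The floor of 60 is above the equilibrium price 52, so it binds.
At p = 60: qd = 160 - 2·60 = 40 and qs = 7·60 - 308 = 112.
The quantity actually transacted is the short side, demand: 40.

40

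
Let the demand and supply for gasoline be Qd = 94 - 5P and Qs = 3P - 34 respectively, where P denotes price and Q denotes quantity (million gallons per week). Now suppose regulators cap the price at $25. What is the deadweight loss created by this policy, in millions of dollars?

In a free market, 94 - 5P = 3P - 34 gives the equilibrium P* = 16, Q* = 14.
The ceiling of 25 is above the equilibrium price 16, so it is not binding; the market clears at P* = 16, Q* = 14.
Since the control does not bind, no trades are prevented and deadweight loss is zero.

0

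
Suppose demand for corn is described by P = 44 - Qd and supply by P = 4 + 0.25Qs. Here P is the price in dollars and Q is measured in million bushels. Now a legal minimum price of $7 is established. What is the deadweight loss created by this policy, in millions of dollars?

0

Rearranging demand gives Qd = 44 - P; rearranging supply gives Qs = 4P - 16. Setting quantity demanded equal to quantity supplied, 44 - P = 4P - 16, gives P* = 12 and Q* = 32.
Since 7 is below P* = 12, the floor does not bind and the free-market outcome prevails.
Since the control does not bind, no trades are prevented and deadweight loss is zero.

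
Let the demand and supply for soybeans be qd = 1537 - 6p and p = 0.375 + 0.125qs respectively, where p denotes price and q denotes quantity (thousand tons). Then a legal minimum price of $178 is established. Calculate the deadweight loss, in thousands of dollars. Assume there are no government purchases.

Rearranging supply gives qs = 8p - 3. Without the control the market clears where 1537 - 6p = 8p - 3, i.e. p* = 110 and q* = 877.
The floor of 178 is above the equilibrium price 110, so it binds.
At p = 178: qd = 1537 - 6·178 = 469 and qs = 8·178 - 3 = 1421.
Quantity traded falls to 469. At q = 469 the demand price is (1537 - 469)/6 = 178 and the supply price is (3 + 469)/8 = 59.
Deadweight loss = ½ · (178 - 59) · (877 - 469) = ½ · 119 · 408 = 24276.

24276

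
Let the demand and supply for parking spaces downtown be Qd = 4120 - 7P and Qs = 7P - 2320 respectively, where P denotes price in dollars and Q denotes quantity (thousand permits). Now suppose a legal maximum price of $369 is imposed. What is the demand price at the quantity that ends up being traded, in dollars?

Without the control the market clears where 4120 - 7P = 7P - 2320, i.e. P* = 460 and Q* = 900.
Because the ceiling (369) lies below the market-clearing price, it is binding.
At P = 369: Qd = 4120 - 7·369 = 1537 and Qs = 7·369 - 2320 = 263.
Only 263 units reach the market. On the demand curve, the marginal buyer's willingness to pay at Q = 263 is (4120 - 263)/7 = 551.

551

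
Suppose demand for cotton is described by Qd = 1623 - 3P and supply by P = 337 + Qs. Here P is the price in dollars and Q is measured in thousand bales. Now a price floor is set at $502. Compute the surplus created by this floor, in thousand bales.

Rearranging supply gives Qs = P - 337. In a free market, 1623 - 3P = P - 337 gives the equilibrium P* = 490, Q* = 153.
Since 502 > 490, the floor is binding.
At P = 502: Qd = 1623 - 3·502 = 117 and Qs = 502 - 337 = 165.
Surplus = Qs - Qd = 165 - 117 = 48.

48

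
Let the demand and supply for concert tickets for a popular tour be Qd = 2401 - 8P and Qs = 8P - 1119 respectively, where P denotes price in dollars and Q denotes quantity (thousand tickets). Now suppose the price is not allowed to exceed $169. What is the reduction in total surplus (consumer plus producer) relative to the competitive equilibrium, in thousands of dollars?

Without the control the market clears where 2401 - 8P = 8P - 1119, i.e. P* = 220 and Q* = 641.
Because the ceiling (169) lies below the market-clearing price, it is binding.
At P = 169: Qd = 2401 - 8·169 = 1049 and Qs = 8·169 - 1119 = 233.
Quantity traded falls to 233. At Q = 233 the demand price is (2401 - 233)/8 = 271 and the supply price is (1119 + 233)/8 = 169.
Deadweight loss = ½ · (271 - 169) · (641 - 233) = ½ · 102 · 408 = 20808.

20808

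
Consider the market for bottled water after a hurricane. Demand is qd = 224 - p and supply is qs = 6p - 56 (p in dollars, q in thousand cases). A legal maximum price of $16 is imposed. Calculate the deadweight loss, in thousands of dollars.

Equilibrium: 224 - p = 6p - 56, so 280 = 7p and p* = 40, q* = 184.
The ceiling of 16 is below the equilibrium price 40, so it binds.
At p = 16: qd = 224 - 16 = 208 and qs = 6·16 - 56 = 40.
Quantity traded falls to 40. At q = 40 the demand price is 224 - 40 = 184 and the supply price is (56 + 40)/6 = 16.
Deadweight loss = ½ · (184 - 16) · (184 - 40) = ½ · 168 · 144 = 12096.

12096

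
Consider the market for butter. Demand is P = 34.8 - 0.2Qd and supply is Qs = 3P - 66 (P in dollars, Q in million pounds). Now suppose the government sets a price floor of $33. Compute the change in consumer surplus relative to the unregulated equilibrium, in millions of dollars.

Rearranging demand gives Qd = 174 - 5P. Without the control the market clears where 174 - 5P = 3P - 66, i.e. P* = 30 and Q* = 24.
Since 33 > 30, the floor is binding.
At P = 33: Qd = 174 - 5·33 = 9 and Qs = 3·33 - 66 = 33.
Consumer surplus without the control is ½ · (34.8 - 30) · 24 = 57.6.
With the floor, consumers buy 9 units at 33, so CS = ½ · (34.8 - 33) · 9 = 8.1.
Change in consumer surplus = 8.1 - 57.6 = -49.5.

-49.5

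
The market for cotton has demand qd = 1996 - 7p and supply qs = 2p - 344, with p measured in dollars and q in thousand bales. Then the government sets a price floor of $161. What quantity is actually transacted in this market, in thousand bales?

176

Setting quantity demanded equal to quantity supplied, 1996 - 7p = 2p - 344, gives p* = 260 and q* = 176.
Since 161 is below p* = 260, the floor does not bind and the free-market outcome prevails.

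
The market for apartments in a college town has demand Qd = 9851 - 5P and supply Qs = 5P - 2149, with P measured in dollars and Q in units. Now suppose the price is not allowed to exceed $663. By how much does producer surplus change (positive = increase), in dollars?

Setting quantity demanded equal to quantity supplied, 9851 - 5P = 5P - 2149, gives P* = 1200 and Q* = 3851.
Since 663 < 1200, the ceiling is binding.
At P = 663: Qd = 9851 - 5·663 = 6536 and Qs = 5·663 - 2149 = 1166.
Producer surplus without the control is ½ · (1200 - 429.8) · 3851 = 1483020.1.
With the ceiling, producers sell 1166 units at 663, so PS = ½ · (663 - 429.8) · 1166 = 135955.6.
Change in producer surplus = 135955.6 - 1483020.1 = -1347064.5.

-1347064.5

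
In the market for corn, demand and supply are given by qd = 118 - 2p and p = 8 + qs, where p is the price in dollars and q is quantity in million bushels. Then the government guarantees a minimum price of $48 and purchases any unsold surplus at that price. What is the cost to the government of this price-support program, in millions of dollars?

864

Rearranging supply gives qs = p - 8. Without the control the market clears where 118 - 2p = p - 8, i.e. p* = 42 and q* = 34.
Because the floor (48) lies above the market-clearing price, it is binding.
At p = 48: qd = 118 - 2·48 = 22 and qs = 48 - 8 = 40.
Surplus = qs - qd = 18.
Government expenditure = surplus × support price = 18 × 48 = 864.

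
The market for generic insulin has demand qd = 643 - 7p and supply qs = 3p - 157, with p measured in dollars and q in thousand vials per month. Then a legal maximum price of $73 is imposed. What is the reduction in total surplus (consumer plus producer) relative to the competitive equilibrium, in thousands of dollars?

105

Equilibrium: 643 - 7p = 3p - 157, so 800 = 10p and p* = 80, q* = 83.
The ceiling of 73 is below the equilibrium price 80, so it binds.
At p = 73: qd = 643 - 7·73 = 132 and qs = 3·73 - 157 = 62.
Quantity traded falls to 62. At q = 62 the demand price is (643 - 62)/7 = 83 and the supply price is (157 + 62)/3 = 73.
Deadweight loss = ½ · (83 - 73) · (83 - 62) = ½ · 10 · 21 = 105.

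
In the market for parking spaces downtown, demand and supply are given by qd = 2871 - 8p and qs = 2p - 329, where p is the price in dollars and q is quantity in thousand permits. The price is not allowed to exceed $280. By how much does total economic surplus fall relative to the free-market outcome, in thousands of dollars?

In a free market, 2871 - 8p = 2p - 329 gives the equilibrium p* = 320, q* = 311.
The ceiling of 280 is below the equilibrium price 320, so it binds.
At p = 280: qd = 2871 - 8·280 = 631 and qs = 2·280 - 329 = 231.
Quantity traded falls to 231. At q = 231 the demand price is (2871 - 231)/8 = 330 and the supply price is (329 + 231)/2 = 280.
Deadweight loss = ½ · (330 - 280) · (311 - 231) = ½ · 50 · 80 = 2000.

2000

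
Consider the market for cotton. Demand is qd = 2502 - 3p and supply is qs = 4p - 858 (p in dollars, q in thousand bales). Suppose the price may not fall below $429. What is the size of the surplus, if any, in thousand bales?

0

In a free market, 2502 - 3p = 4p - 858 gives the equilibrium p* = 480, q* = 1062.
Since 429 is below p* = 480, the floor does not bind and the free-market outcome prevails.
Since the control does not bind, there is no surplus.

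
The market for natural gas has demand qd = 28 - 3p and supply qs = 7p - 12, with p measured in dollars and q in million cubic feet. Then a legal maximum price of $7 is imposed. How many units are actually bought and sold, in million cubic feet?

16

In a free market, 28 - 3p = 7p - 12 gives the equilibrium p* = 4, q* = 16.
The ceiling of 7 is above the equilibrium price 4, so it is not binding; the market clears at p* = 4, q* = 16.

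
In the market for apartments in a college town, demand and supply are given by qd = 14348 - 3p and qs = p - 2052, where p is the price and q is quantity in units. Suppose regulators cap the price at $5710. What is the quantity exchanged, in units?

Setting quantity demanded equal to quantity supplied, 14348 - 3p = p - 2052, gives p* = 4100 and q* = 2048.
Since 5710 is above p* = 4100, the ceiling does not bind and the free-market outcome prevails.

2048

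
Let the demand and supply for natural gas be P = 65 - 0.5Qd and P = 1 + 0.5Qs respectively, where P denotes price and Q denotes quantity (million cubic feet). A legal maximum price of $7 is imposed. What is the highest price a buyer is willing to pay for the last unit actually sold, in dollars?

59

Rearranging demand gives Qd = 130 - 2P; rearranging supply gives Qs = 2P - 2. In a free market, 130 - 2P = 2P - 2 gives the equilibrium P* = 33, Q* = 64.
Because the ceiling (7) lies below the market-clearing price, it is binding.
At P = 7: Qd = 130 - 2·7 = 116 and Qs = 2·7 - 2 = 12.
Only 12 units reach the market. On the demand curve, the marginal buyer's willingness to pay at Q = 12 is (130 - 12)/2 = 59.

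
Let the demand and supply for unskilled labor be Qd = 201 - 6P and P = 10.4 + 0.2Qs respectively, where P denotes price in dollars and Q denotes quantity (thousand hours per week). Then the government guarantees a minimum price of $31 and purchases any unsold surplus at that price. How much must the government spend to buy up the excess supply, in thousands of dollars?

2728

Rearranging supply gives Qs = 5P - 52. Setting quantity demanded equal to quantity supplied, 201 - 6P = 5P - 52, gives P* = 23 and Q* = 63.
Since 31 > 23, the floor is binding.
At P = 31: Qd = 201 - 6·31 = 15 and Qs = 5·31 - 52 = 103.
Surplus = Qs - Qd = 88.
Government expenditure = surplus × support price = 88 × 31 = 2728.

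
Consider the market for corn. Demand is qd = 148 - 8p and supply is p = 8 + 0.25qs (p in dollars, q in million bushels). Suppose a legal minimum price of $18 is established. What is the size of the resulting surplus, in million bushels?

Rearranging supply gives qs = 4p - 32. In a free market, 148 - 8p = 4p - 32 gives the equilibrium p* = 15, q* = 28.
Because the floor (18) lies above the market-clearing price, it is binding.
At p = 18: qd = 148 - 8·18 = 4 and qs = 4·18 - 32 = 40.
Surplus = qs - qd = 40 - 4 = 36.

36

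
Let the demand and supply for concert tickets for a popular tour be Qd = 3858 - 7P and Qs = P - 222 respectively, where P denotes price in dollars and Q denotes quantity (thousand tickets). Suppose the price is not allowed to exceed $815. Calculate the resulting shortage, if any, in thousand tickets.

In a free market, 3858 - 7P = P - 222 gives the equilibrium P* = 510, Q* = 288.
The ceiling of 815 is above the equilibrium price 510, so it is not binding; the market clears at P* = 510, Q* = 288.
Since the control does not bind, there is no shortage.

0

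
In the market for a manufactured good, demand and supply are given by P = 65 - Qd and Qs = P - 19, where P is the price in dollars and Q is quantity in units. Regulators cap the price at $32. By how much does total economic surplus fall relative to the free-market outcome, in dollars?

Rearranging demand gives Qd = 65 - P. Setting quantity demanded equal to quantity supplied, 65 - P = P - 19, gives P* = 42 and Q* = 23.
The ceiling of 32 is below the equilibrium price 42, so it binds.
At P = 32: Qd = 65 - 32 = 33 and Qs = 32 - 19 = 13.
Quantity traded falls to 13. At Q = 13 the demand price is 65 - 13 = 52 and the supply price is 19 + 13 = 32.
Deadweight loss = ½ · (52 - 32) · (23 - 13) = ½ · 20 · 10 = 100.

100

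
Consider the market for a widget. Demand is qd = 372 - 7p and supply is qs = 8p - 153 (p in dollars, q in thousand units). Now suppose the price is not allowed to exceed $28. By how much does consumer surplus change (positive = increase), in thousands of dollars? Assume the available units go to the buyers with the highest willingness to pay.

273

In a free market, 372 - 7p = 8p - 153 gives the equilibrium p* = 35, q* = 127.
Since 28 < 35, the ceiling is binding.
At p = 28: qd = 372 - 7·28 = 176 and qs = 8·28 - 153 = 71.
Consumer surplus without the control is ½ · (372/7 - 35) · 127 = 16129/14.
With the ceiling, 71 units are sold at 28 (assume they go to the highest-value buyers). The demand price at q = 71 is 43, so CS = ½ · [(372/7 - 28) + (43 - 28)] · 71 = 19951/14.
Change in consumer surplus = 19951/14 - 16129/14 = 273.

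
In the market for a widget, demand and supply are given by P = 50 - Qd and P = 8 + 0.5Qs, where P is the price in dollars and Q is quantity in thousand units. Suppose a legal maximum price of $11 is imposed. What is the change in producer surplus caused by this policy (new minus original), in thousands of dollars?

Rearranging demand gives Qd = 50 - P; rearranging supply gives Qs = 2P - 16. Equilibrium: 50 - P = 2P - 16, so 66 = 3P and P* = 22, Q* = 28.
Because the ceiling (11) lies below the market-clearing price, it is binding.
At P = 11: Qd = 50 - 11 = 39 and Qs = 2·11 - 16 = 6.
Producer surplus without the control is ½ · (22 - 8) · 28 = 196.
With the ceiling, producers sell 6 units at 11, so PS = ½ · (11 - 8) · 6 = 9.
Change in producer surplus = 9 - 196 = -187.

-187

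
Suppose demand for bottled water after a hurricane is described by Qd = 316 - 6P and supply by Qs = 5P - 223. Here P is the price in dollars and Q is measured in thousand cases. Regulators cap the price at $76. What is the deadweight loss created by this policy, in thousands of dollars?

0

Without the control the market clears where 316 - 6P = 5P - 223, i.e. P* = 49 and Q* = 22.
Since 76 is above P* = 49, the ceiling does not bind and the free-market outcome prevails.
Since the control does not bind, no trades are prevented and deadweight loss is zero.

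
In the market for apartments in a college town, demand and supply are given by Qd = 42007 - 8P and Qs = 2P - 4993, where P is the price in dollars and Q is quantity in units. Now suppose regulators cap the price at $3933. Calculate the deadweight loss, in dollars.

In a free market, 42007 - 8P = 2P - 4993 gives the equilibrium P* = 4700, Q* = 4407.
Because the ceiling (3933) lies below the market-clearing price, it is binding.
At P = 3933: Qd = 42007 - 8·3933 = 10543 and Qs = 2·3933 - 4993 = 2873.
Quantity traded falls to 2873. At Q = 2873 the demand price is (42007 - 2873)/8 = 4891.75 and the supply price is (4993 + 2873)/2 = 3933.
Deadweight loss = ½ · (4891.75 - 3933) · (4407 - 2873) = ½ · 958.75 · 1534 = 735361.25.

735361.25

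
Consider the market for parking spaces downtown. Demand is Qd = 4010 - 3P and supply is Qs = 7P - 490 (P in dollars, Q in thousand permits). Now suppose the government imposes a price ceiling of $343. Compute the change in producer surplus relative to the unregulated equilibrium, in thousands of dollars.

-244548.5

Setting quantity demanded equal to quantity supplied, 4010 - 3P = 7P - 490, gives P* = 450 and Q* = 2660.
The ceiling of 343 is below the equilibrium price 450, so it binds.
At P = 343: Qd = 4010 - 3·343 = 2981 and Qs = 7·343 - 490 = 1911.
Producer surplus without the control is ½ · (450 - 70) · 2660 = 505400.
With the ceiling, producers sell 1911 units at 343, so PS = ½ · (343 - 70) · 1911 = 260851.5.
Change in producer surplus = 260851.5 - 505400 = -244548.5.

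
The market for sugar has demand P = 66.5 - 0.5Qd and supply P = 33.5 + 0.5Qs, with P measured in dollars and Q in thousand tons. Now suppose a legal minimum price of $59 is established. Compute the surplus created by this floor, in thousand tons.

36

Rearranging demand gives Qd = 133 - 2P; rearranging supply gives Qs = 2P - 67. Equilibrium: 133 - 2P = 2P - 67, so 200 = 4P and P* = 50, Q* = 33.
The floor of 59 is above the equilibrium price 50, so it binds.
At P = 59: Qd = 133 - 2·59 = 15 and Qs = 2·59 - 67 = 51.
Surplus = Qs - Qd = 51 - 15 = 36.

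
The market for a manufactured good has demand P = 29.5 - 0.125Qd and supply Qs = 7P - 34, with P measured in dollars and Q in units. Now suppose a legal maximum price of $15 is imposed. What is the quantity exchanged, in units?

71

Rearranging demand gives Qd = 236 - 8P. In a free market, 236 - 8P = 7P - 34 gives the equilibrium P* = 18, Q* = 92.
Because the ceiling (15) lies below the market-clearing price, it is binding.
At P = 15: Qd = 236 - 8·15 = 116 and Qs = 7·15 - 34 = 71.
The quantity actually transacted is the short side, supply: 71.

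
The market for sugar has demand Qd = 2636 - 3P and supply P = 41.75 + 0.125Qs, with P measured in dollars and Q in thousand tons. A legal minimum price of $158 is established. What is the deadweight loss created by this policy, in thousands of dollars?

Rearranging supply gives Qs = 8P - 334. In a free market, 2636 - 3P = 8P - 334 gives the equilibrium P* = 270, Q* = 1826.
Since 158 is below P* = 270, the floor does not bind and the free-market outcome prevails.
Since the control does not bind, no trades are prevented and deadweight loss is zero.

0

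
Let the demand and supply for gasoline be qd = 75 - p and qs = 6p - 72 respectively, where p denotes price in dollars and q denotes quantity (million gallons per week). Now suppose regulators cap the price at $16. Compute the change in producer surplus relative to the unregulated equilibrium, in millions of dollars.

In a free market, 75 - p = 6p - 72 gives the equilibrium p* = 21, q* = 54.
Since 16 < 21, the ceiling is binding.
At p = 16: qd = 75 - 16 = 59 and qs = 6·16 - 72 = 24.
Producer surplus without the control is ½ · (21 - 12) · 54 = 243.
With the ceiling, producers sell 24 units at 16, so PS = ½ · (16 - 12) · 24 = 48.
Change in producer surplus = 48 - 243 = -195.

-195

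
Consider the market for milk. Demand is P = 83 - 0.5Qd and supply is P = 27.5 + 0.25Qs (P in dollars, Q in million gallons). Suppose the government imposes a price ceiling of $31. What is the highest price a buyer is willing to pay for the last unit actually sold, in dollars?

Rearranging demand gives Qd = 166 - 2P; rearranging supply gives Qs = 4P - 110. Equilibrium: 166 - 2P = 4P - 110, so 276 = 6P and P* = 46, Q* = 74.
Since 31 < 46, the ceiling is binding.
At P = 31: Qd = 166 - 2·31 = 104 and Qs = 4·31 - 110 = 14.
Only 14 units reach the market. On the demand curve, the marginal buyer's willingness to pay at Q = 14 is (166 - 14)/2 = 76.

76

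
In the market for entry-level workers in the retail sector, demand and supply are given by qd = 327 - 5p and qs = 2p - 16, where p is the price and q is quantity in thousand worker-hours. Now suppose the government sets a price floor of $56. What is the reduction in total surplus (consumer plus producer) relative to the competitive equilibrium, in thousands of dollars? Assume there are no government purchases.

428.75

Without the control the market clears where 327 - 5p = 2p - 16, i.e. p* = 49 and q* = 82.
Because the floor (56) lies above the market-clearing price, it is binding.
At p = 56: qd = 327 - 5·56 = 47 and qs = 2·56 - 16 = 96.
Quantity traded falls to 47. At q = 47 the demand price is (327 - 47)/5 = 56 and the supply price is (16 + 47)/2 = 31.5.
Deadweight loss = ½ · (56 - 31.5) · (82 - 47) = ½ · 24.5 · 35 = 428.75.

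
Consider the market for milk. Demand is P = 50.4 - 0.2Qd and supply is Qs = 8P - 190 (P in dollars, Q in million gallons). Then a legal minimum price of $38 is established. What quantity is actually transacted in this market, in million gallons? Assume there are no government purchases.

62

Rearranging demand gives Qd = 252 - 5P. Equilibrium: 252 - 5P = 8P - 190, so 442 = 13P and P* = 34, Q* = 82.
Since 38 > 34, the floor is binding.
At P = 38: Qd = 252 - 5·38 = 62 and Qs = 8·38 - 190 = 114.
The quantity actually transacted is the short side, demand: 62.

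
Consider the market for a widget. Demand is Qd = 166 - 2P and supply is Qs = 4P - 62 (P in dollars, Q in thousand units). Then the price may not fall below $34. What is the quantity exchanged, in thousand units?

Setting quantity demanded equal to quantity supplied, 166 - 2P = 4P - 62, gives P* = 38 and Q* = 90.
Since 34 is below P* = 38, the floor does not bind and the free-market outcome prevails.

90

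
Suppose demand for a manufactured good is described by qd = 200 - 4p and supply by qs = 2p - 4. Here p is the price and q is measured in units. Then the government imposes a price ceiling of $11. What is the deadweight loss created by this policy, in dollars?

793.5

In a free market, 200 - 4p = 2p - 4 gives the equilibrium p* = 34, q* = 64.
Because the ceiling (11) lies below the market-clearing price, it is binding.
At p = 11: qd = 200 - 4·11 = 156 and qs = 2·11 - 4 = 18.
Quantity traded falls to 18. At q = 18 the demand price is (200 - 18)/4 = 45.5 and the supply price is (4 + 18)/2 = 11.
Deadweight loss = ½ · (45.5 - 11) · (64 - 18) = ½ · 34.5 · 46 = 793.5.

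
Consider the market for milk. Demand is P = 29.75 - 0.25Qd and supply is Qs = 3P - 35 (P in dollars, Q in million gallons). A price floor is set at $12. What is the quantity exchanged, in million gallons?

31

Rearranging demand gives Qd = 119 - 4P. In a free market, 119 - 4P = 3P - 35 gives the equilibrium P* = 22, Q* = 31.
Since 12 is below P* = 22, the floor does not bind and the free-market outcome prevails.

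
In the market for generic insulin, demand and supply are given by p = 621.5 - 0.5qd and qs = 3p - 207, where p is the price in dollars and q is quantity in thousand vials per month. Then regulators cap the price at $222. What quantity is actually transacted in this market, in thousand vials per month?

459

Rearranging demand gives qd = 1243 - 2p. Equilibrium: 1243 - 2p = 3p - 207, so 1450 = 5p and p* = 290, q* = 663.
The ceiling of 222 is below the equilibrium price 290, so it binds.
At p = 222: qd = 1243 - 2·222 = 799 and qs = 3·222 - 207 = 459.
The quantity actually transacted is the short side, supply: 459.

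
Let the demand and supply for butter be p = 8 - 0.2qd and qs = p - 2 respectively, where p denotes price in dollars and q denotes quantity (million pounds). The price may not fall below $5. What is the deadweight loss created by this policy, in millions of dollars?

0

Rearranging demand gives qd = 40 - 5p. Without the control the market clears where 40 - 5p = p - 2, i.e. p* = 7 and q* = 5.
The floor of 5 is below the equilibrium price 7, so it is not binding; the market clears at p* = 7, q* = 5.
Since the control does not bind, no trades are prevented and deadweight loss is zero.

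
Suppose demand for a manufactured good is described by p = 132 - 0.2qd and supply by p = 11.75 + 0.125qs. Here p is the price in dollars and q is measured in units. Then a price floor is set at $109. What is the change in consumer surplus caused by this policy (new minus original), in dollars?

-12367.5

Rearranging demand gives qd = 660 - 5p; rearranging supply gives qs = 8p - 94. In a free market, 660 - 5p = 8p - 94 gives the equilibrium p* = 58, q* = 370.
The floor of 109 is above the equilibrium price 58, so it binds.
At p = 109: qd = 660 - 5·109 = 115 and qs = 8·109 - 94 = 778.
Consumer surplus without the control is ½ · (132 - 58) · 370 = 13690.
With the floor, consumers buy 115 units at 109, so CS = ½ · (132 - 109) · 115 = 1322.5.
Change in consumer surplus = 1322.5 - 13690 = -12367.5.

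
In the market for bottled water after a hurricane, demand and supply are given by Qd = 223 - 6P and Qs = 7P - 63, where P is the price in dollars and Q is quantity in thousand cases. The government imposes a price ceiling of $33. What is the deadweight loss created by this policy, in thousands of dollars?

0

In a free market, 223 - 6P = 7P - 63 gives the equilibrium P* = 22, Q* = 91.
The ceiling of 33 is above the equilibrium price 22, so it is not binding; the market clears at P* = 22, Q* = 91.
Since the control does not bind, no trades are prevented and deadweight loss is zero.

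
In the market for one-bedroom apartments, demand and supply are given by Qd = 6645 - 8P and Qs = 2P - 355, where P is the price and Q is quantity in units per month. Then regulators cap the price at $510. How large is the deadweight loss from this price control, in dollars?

45125

Equilibrium: 6645 - 8P = 2P - 355, so 7000 = 10P and P* = 700, Q* = 1045.
Since 510 < 700, the ceiling is binding.
At P = 510: Qd = 6645 - 8·510 = 2565 and Qs = 2·510 - 355 = 665.
Quantity traded falls to 665. At Q = 665 the demand price is (6645 - 665)/8 = 747.5 and the supply price is (355 + 665)/2 = 510.
Deadweight loss = ½ · (747.5 - 510) · (1045 - 665) = ½ · 237.5 · 380 = 45125.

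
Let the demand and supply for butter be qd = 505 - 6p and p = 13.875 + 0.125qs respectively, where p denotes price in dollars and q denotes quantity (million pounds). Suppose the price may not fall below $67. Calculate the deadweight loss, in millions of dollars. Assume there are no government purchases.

2777.25

Rearranging supply gives qs = 8p - 111. In a free market, 505 - 6p = 8p - 111 gives the equilibrium p* = 44, q* = 241.
Because the floor (67) lies above the market-clearing price, it is binding.
At p = 67: qd = 505 - 6·67 = 103 and qs = 8·67 - 111 = 425.
Quantity traded falls to 103. At q = 103 the demand price is (505 - 103)/6 = 67 and the supply price is (111 + 103)/8 = 26.75.
Deadweight loss = ½ · (67 - 26.75) · (241 - 103) = ½ · 40.25 · 138 = 2777.25.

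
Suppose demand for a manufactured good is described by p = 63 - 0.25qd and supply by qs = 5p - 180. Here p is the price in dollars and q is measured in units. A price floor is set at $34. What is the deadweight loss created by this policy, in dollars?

0

Rearranging demand gives qd = 252 - 4p. Equilibrium: 252 - 4p = 5p - 180, so 432 = 9p and p* = 48, q* = 60.
The floor of 34 is below the equilibrium price 48, so it is not binding; the market clears at p* = 48, q* = 60.
Since the control does not bind, no trades are prevented and deadweight loss is zero.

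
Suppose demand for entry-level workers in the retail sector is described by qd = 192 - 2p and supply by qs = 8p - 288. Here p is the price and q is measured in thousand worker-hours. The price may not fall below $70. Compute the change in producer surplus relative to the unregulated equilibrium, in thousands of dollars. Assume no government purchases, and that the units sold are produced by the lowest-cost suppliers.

Setting quantity demanded equal to quantity supplied, 192 - 2p = 8p - 288, gives p* = 48 and q* = 96.
Since 70 > 48, the floor is binding.
At p = 70: qd = 192 - 2·70 = 52 and qs = 8·70 - 288 = 272.
Producer surplus without the control is ½ · (48 - 36) · 96 = 576.
With the floor, 52 units are sold at 70. The supply price at q = 52 is 42.5, so PS = ½ · [(70 - 36) + (70 - 42.5)] · 52 = 1599.
Change in producer surplus = 1599 - 576 = 1023.

1023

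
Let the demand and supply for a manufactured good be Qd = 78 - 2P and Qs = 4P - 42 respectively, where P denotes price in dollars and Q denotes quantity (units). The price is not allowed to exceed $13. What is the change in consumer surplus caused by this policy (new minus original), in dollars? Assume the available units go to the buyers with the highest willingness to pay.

-126

Setting quantity demanded equal to quantity supplied, 78 - 2P = 4P - 42, gives P* = 20 and Q* = 38.
The ceiling of 13 is below the equilibrium price 20, so it binds.
At P = 13: Qd = 78 - 2·13 = 52 and Qs = 4·13 - 42 = 10.
Consumer surplus without the control is ½ · (39 - 20) · 38 = 361.
With the ceiling, 10 units are sold at 13 (assume they go to the highest-value buyers). The demand price at Q = 10 is 34, so CS = ½ · [(39 - 13) + (34 - 13)] · 10 = 235.
Change in consumer surplus = 235 - 361 = -126.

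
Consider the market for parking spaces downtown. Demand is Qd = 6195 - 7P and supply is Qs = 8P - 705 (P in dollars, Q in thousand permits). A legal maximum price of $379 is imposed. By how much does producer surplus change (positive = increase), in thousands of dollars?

Setting quantity demanded equal to quantity supplied, 6195 - 7P = 8P - 705, gives P* = 460 and Q* = 2975.
Since 379 < 460, the ceiling is binding.
At P = 379: Qd = 6195 - 7·379 = 3542 and Qs = 8·379 - 705 = 2327.
Producer surplus without the control is ½ · (460 - 88.125) · 2975 = 553164.0625.
With the ceiling, producers sell 2327 units at 379, so PS = ½ · (379 - 88.125) · 2327 = 338433.0625.
Change in producer surplus = 338433.0625 - 553164.0625 = -214731.

-214731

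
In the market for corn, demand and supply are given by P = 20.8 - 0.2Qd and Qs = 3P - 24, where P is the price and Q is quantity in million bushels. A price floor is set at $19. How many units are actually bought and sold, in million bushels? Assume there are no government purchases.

Rearranging demand gives Qd = 104 - 5P. In a free market, 104 - 5P = 3P - 24 gives the equilibrium P* = 16, Q* = 24.
Because the floor (19) lies above the market-clearing price, it is binding.
At P = 19: Qd = 104 - 5·19 = 9 and Qs = 3·19 - 24 = 33.
The quantity actually transacted is the short side, demand: 9.

9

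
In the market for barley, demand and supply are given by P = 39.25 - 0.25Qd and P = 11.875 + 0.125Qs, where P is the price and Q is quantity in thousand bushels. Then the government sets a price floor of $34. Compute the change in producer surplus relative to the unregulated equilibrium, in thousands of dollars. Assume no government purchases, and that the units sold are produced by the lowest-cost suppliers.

104

Rearranging demand gives Qd = 157 - 4P; rearranging supply gives Qs = 8P - 95. In a free market, 157 - 4P = 8P - 95 gives the equilibrium P* = 21, Q* = 73.
The floor of 34 is above the equilibrium price 21, so it binds.
At P = 34: Qd = 157 - 4·34 = 21 and Qs = 8·34 - 95 = 177.
Producer surplus without the control is ½ · (21 - 11.875) · 73 = 333.0625.
With the floor, 21 units are sold at 34. The supply price at Q = 21 is 14.5, so PS = ½ · [(34 - 11.875) + (34 - 14.5)] · 21 = 437.0625.
Change in producer surplus = 437.0625 - 333.0625 = 104.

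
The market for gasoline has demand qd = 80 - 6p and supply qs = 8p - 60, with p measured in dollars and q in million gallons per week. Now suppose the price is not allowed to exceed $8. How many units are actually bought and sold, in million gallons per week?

4

Without the control the market clears where 80 - 6p = 8p - 60, i.e. p* = 10 and q* = 20.
Since 8 < 10, the ceiling is binding.
At p = 8: qd = 80 - 6·8 = 32 and qs = 8·8 - 60 = 4.
The quantity actually transacted is the short side, supply: 4.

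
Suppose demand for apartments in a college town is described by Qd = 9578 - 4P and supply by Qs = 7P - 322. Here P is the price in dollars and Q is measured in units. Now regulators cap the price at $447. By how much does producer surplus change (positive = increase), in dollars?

-1989802.5

Setting quantity demanded equal to quantity supplied, 9578 - 4P = 7P - 322, gives P* = 900 and Q* = 5978.
Since 447 < 900, the ceiling is binding.
At P = 447: Qd = 9578 - 4·447 = 7790 and Qs = 7·447 - 322 = 2807.
Producer surplus without the control is ½ · (900 - 46) · 5978 = 2552606.
With the ceiling, producers sell 2807 units at 447, so PS = ½ · (447 - 46) · 2807 = 562803.5.
Change in producer surplus = 562803.5 - 2552606 = -1989802.5.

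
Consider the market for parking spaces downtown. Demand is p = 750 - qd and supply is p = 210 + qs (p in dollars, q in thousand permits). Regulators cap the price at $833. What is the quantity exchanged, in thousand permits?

Rearranging demand gives qd = 750 - p; rearranging supply gives qs = p - 210. Without the control the market clears where 750 - p = p - 210, i.e. p* = 480 and q* = 270.
Since 833 is above p* = 480, the ceiling does not bind and the free-market outcome prevails.

270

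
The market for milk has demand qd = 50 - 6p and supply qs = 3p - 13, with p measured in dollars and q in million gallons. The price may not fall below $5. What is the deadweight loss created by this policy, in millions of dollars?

In a free market, 50 - 6p = 3p - 13 gives the equilibrium p* = 7, q* = 8.
The floor of 5 is below the equilibrium price 7, so it is not binding; the market clears at p* = 7, q* = 8.
Since the control does not bind, no trades are prevented and deadweight loss is zero.

0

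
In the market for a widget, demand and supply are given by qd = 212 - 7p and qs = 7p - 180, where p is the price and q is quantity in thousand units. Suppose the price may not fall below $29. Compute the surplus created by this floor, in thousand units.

Equilibrium: 212 - 7p = 7p - 180, so 392 = 14p and p* = 28, q* = 16.
Since 29 > 28, the floor is binding.
At p = 29: qd = 212 - 7·29 = 9 and qs = 7·29 - 180 = 23.
Surplus = qs - qd = 23 - 9 = 14.

14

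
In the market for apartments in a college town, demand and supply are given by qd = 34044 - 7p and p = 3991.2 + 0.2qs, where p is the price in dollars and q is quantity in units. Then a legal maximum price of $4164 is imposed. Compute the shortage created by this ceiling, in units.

Rearranging supply gives qs = 5p - 19956. In a free market, 34044 - 7p = 5p - 19956 gives the equilibrium p* = 4500, q* = 2544.
Since 4164 < 4500, the ceiling is binding.
At p = 4164: qd = 34044 - 7·4164 = 4896 and qs = 5·4164 - 19956 = 864.
Shortage = qd - qs = 4896 - 864 = 4032.

4032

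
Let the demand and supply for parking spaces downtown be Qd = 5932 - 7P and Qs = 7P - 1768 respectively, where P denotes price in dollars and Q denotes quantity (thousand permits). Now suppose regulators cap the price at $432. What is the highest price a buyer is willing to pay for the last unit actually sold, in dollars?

Without the control the market clears where 5932 - 7P = 7P - 1768, i.e. P* = 550 and Q* = 2082.
The ceiling of 432 is below the equilibrium price 550, so it binds.
At P = 432: Qd = 5932 - 7·432 = 2908 and Qs = 7·432 - 1768 = 1256.
Only 1256 units reach the market. On the demand curve, the marginal buyer's willingness to pay at Q = 1256 is (5932 - 1256)/7 = 668.

668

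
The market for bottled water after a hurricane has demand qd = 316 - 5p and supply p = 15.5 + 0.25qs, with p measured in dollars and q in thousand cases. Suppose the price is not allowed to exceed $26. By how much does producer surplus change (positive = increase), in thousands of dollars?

-1184

Rearranging supply gives qs = 4p - 62. Equilibrium: 316 - 5p = 4p - 62, so 378 = 9p and p* = 42, q* = 106.
Since 26 < 42, the ceiling is binding.
At p = 26: qd = 316 - 5·26 = 186 and qs = 4·26 - 62 = 42.
Producer surplus without the control is ½ · (42 - 15.5) · 106 = 1404.5.
With the ceiling, producers sell 42 units at 26, so PS = ½ · (26 - 15.5) · 42 = 220.5.
Change in producer surplus = 220.5 - 1404.5 = -1184.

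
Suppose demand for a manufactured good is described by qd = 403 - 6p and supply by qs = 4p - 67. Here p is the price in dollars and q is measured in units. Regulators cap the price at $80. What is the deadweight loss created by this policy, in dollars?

Without the control the market clears where 403 - 6p = 4p - 67, i.e. p* = 47 and q* = 121.
The ceiling of 80 is above the equilibrium price 47, so it is not binding; the market clears at p* = 47, q* = 121.
Since the control does not bind, no trades are prevented and deadweight loss is zero.

0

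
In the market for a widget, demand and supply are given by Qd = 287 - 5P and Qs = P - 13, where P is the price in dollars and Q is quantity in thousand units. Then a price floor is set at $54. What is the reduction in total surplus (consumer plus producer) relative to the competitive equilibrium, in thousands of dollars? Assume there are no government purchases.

Setting quantity demanded equal to quantity supplied, 287 - 5P = P - 13, gives P* = 50 and Q* = 37.
Since 54 > 50, the floor is binding.
At P = 54: Qd = 287 - 5·54 = 17 and Qs = 54 - 13 = 41.
Quantity traded falls to 17. At Q = 17 the demand price is (287 - 17)/5 = 54 and the supply price is 13 + 17 = 30.
Deadweight loss = ½ · (54 - 30) · (37 - 17) = ½ · 24 · 20 = 240.

240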